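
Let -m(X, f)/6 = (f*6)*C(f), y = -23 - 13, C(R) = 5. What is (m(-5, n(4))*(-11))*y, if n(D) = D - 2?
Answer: -142560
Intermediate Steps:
y = -36
n(D) = -2 + D
m(X, f) = -180*f (m(X, f) = -6*f*6*5 = -6*6*f*5 = -180*f)
(m(-5, n(4))*(-11))*y = (-180*(-2 + 4)*(-11))*(-36) = (-180*2*(-11))*(-36) = -360*(-11)*(-36) = 3960*(-36) = -142560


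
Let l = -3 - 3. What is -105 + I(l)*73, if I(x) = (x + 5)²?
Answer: -32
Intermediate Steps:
l = -6
I(x) = (5 + x)²
-105 + I(l)*73 = -105 + (5 - 6)²*73 = -105 + (-1)²*73 = -105 + 1*73 = -105 + 73 = -32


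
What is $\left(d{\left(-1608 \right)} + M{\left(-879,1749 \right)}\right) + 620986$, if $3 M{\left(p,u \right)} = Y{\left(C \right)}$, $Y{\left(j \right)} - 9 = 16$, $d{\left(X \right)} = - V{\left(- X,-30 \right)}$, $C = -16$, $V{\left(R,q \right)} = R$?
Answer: $\frac{1858159}{3} \approx 6.1939 \cdot 10^{5}$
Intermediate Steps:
$d{\left(X \right)} = X$ ($d{\left(X \right)} = - \left(-1\right) X = X$)
$Y{\left(j \right)} = 25$ ($Y{\left(j \right)} = 9 + 16 = 25$)
$M{\left(p,u \right)} = \frac{25}{3}$ ($M{\left(p,u \right)} = \frac{1}{3} \cdot 25 = \frac{25}{3}$)
$\left(d{\left(-1608 \right)} + M{\left(-879,1749 \right)}\right) + 620986 = \left(-1608 + \frac{25}{3}\right) + 620986 = - \frac{4799}{3} + 620986 = \frac{1858159}{3}$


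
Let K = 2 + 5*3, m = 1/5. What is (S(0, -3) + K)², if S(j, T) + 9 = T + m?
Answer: 676/25 ≈ 27.040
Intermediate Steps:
m = ⅕ ≈ 0.20000
K = 17 (K = 2 + 15 = 17)
S(j, T) = -44/5 + T (S(j, T) = -9 + (T + ⅕) = -9 + (⅕ + T) = -44/5 + T)
(S(0, -3) + K)² = ((-44/5 - 3) + 17)² = (-59/5 + 17)² = (26/5)² = 676/25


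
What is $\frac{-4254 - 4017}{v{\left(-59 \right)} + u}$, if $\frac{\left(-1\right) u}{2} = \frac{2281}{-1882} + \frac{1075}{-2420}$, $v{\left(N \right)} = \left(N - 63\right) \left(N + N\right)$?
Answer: $- \frac{1883488662}{3279040229} \approx -0.5744$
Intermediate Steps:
$v{\left(N \right)} = 2 N \left(-63 + N\right)$ ($v{\left(N \right)} = \left(-63 + N\right) 2 N = 2 N \left(-63 + N\right)$)
$u = \frac{754317}{227722}$ ($u = - 2 \left(\frac{2281}{-1882} + \frac{1075}{-2420}\right) = - 2 \left(2281 \left(- \frac{1}{1882}\right) + 1075 \left(- \frac{1}{2420}\right)\right) = - 2 \left(- \frac{2281}{1882} - \frac{215}{484}\right) = \left(-2\right) \left(- \frac{754317}{455444}\right) = \frac{754317}{227722} \approx 3.3124$)
$\frac{-4254 - 4017}{v{\left(-59 \right)} + u} = \frac{-4254 - 4017}{2 \left(-59\right) \left(-63 - 59\right) + \frac{754317}{227722}} = - \frac{8271}{2 \left(-59\right) \left(-122\right) + \frac{754317}{227722}} = - \frac{8271}{14396 + \frac{754317}{227722}} = - \frac{8271}{\frac{3279040229}{227722}} = \left(-8271\right) \frac{227722}{3279040229} = - \frac{1883488662}{3279040229}$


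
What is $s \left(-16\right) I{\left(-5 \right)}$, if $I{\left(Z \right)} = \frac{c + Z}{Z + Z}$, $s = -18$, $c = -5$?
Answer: $288$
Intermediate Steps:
$I{\left(Z \right)} = \frac{-5 + Z}{2 Z}$ ($I{\left(Z \right)} = \frac{-5 + Z}{Z + Z} = \frac{-5 + Z}{2 Z}$)
$s \left(-16\right) I{\left(-5 \right)} = \left(-18\right) \left(-16\right) \frac{-5 - 5}{2 \left(-5\right)} = 288 \cdot \frac{1}{2} \left(- \frac{1}{5}\right) \left(-10\right) = 288 \cdot 1 = 288$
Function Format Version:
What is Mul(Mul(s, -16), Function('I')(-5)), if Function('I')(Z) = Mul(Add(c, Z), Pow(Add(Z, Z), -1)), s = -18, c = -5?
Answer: 288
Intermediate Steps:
Function('I')(Z) = Mul(Rational(1, 2), Pow(Z, -1), Add(-5, Z)) (Function('I')(Z) = Mul(Add(-5, Z), Pow(Add(Z, Z), -1)) = Mul(Add(-5, Z), Pow(Mul(2, Z), -1)) = Mul(Add(-5, Z), Mul(Rational(1, 2), Pow(Z, -1))) = Mul(Rational(1, 2), Pow(Z, -1), Add(-5, Z)))
Mul(Mul(s, -16), Function('I')(-5)) = Mul(Mul(-18, -16), Mul(Rational(1, 2), Pow(-5, -1), Add(-5, -5))) = Mul(288, Mul(Rational(1, 2), Rational(-1, 5), -10)) = Mul(288, 1) = 288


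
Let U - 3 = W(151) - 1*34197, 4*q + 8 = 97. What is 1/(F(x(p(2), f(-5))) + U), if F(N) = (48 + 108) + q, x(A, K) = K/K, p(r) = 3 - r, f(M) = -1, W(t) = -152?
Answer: -4/136671 ≈ -2.9267e-5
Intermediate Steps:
q = 89/4 (q = -2 + (¼)*97 = -2 + 97/4 = 89/4 ≈ 22.250)
U = -34346 (U = 3 + (-152 - 1*34197) = 3 + (-152 - 34197) = 3 - 34349 = -34346)
x(A, K) = 1
F(N) = 713/4 (F(N) = (48 + 108) + 89/4 = 156 + 89/4 = 713/4)
1/(F(x(p(2), f(-5))) + U) = 1/(713/4 - 34346) = 1/(-136671/4) = -4/136671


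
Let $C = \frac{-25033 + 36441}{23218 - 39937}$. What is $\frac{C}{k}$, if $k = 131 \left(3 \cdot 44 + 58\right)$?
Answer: $- \frac{5704}{208067955} \approx -2.7414 \cdot 10^{-5}$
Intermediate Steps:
$C = - \frac{11408}{16719}$ ($C = \frac{11408}{-16719} = 11408 \left(- \frac{1}{16719}\right) = - \frac{11408}{16719} \approx -0.68234$)
$k = 24890$ ($k = 131 \left(132 + 58\right) = 131 \cdot 190 = 24890$)
$\frac{C}{k} = - \frac{11408}{16719 \cdot 24890} = \left(- \frac{11408}{16719}\right) \frac{1}{24890} = - \frac{5704}{208067955}$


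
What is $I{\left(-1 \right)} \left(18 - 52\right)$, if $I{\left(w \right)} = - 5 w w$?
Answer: $170$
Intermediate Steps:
$I{\left(w \right)} = - 5 w^{2}$
$I{\left(-1 \right)} \left(18 - 52\right) = - 5 \left(-1\right)^{2} \left(18 - 52\right) = \left(-5\right) 1 \left(-34\right) = \left(-5\right) \left(-34\right) = 170$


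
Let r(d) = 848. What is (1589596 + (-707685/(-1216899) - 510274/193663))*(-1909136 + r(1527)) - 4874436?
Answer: -79430902558510770483540/26185367893 ≈ -3.0334e+12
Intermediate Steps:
(1589596 + (-707685/(-1216899) - 510274/193663))*(-1909136 + r(1527)) - 4874436 = (1589596 + (-707685/(-1216899) - 510274/193663))*(-1909136 + 848) - 4874436 = (1589596 + (-707685*(-1/1216899) - 510274*1/193663))*(-1908288) - 4874436 = (1589596 + (235895/405633 - 510274/193663))*(-1908288) - 4874436 = (1589596 - 161299840057/78556103679)*(-1908288) - 4874436 = (124872306883883627/78556103679)*(-1908288) - 4874436 = -79430774919610839600192/26185367893 - 4874436 = -79430902558510770483540/26185367893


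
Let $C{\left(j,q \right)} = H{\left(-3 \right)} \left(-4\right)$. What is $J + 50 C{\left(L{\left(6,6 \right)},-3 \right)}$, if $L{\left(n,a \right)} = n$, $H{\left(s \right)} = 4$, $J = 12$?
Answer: $-788$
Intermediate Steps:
$C{\left(j,q \right)} = -16$ ($C{\left(j,q \right)} = 4 \left(-4\right) = -16$)
$J + 50 C{\left(L{\left(6,6 \right)},-3 \right)} = 12 + 50 \left(-16\right) = 12 - 800 = -788$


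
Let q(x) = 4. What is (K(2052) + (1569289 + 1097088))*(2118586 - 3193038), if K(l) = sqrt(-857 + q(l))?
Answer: -2864894100404 - 1074452*I*sqrt(853) ≈ -2.8649e+12 - 3.1381e+7*I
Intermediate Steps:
K(l) = I*sqrt(853) (K(l) = sqrt(-857 + 4) = sqrt(-853) = I*sqrt(853))
(K(2052) + (1569289 + 1097088))*(2118586 - 3193038) = (I*sqrt(853) + (1569289 + 1097088))*(2118586 - 3193038) = (I*sqrt(853) + 2666377)*(-1074452) = (2666377 + I*sqrt(853))*(-1074452) = -2864894100404 - 1074452*I*sqrt(853)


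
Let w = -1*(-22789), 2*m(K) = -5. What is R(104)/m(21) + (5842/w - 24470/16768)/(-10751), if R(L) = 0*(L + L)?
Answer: 229844087/2054118054976 ≈ 0.00011189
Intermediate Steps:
m(K) = -5/2 (m(K) = (1/2)*(-5) = -5/2)
w = 22789
R(L) = 0 (R(L) = 0*(2*L) = 0)
R(104)/m(21) + (5842/w - 24470/16768)/(-10751) = 0/(-5/2) + (5842/22789 - 24470/16768)/(-10751) = 0*(-2/5) + (5842*(1/22789) - 24470*1/16768)*(-1/10751) = 0 + (5842/22789 - 12235/8384)*(-1/10751) = 0 - 229844087/191062976*(-1/10751) = 0 + 229844087/2054118054976 = 229844087/2054118054976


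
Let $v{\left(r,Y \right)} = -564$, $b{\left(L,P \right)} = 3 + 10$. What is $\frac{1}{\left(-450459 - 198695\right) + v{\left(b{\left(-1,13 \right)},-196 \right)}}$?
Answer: $- \frac{1}{649718} \approx -1.5391 \cdot 10^{-6}$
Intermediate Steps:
$b{\left(L,P \right)} = 13$
$\frac{1}{\left(-450459 - 198695\right) + v{\left(b{\left(-1,13 \right)},-196 \right)}} = \frac{1}{\left(-450459 - 198695\right) - 564} = \frac{1}{-649154 - 564} = \frac{1}{-649718} = - \frac{1}{649718}$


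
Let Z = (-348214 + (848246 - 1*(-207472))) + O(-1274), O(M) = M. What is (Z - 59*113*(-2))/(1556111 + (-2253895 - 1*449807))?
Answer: -719564/1147591 ≈ -0.62702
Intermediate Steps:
Z = 706230 (Z = (-348214 + (848246 - 1*(-207472))) - 1274 = (-348214 + (848246 + 207472)) - 1274 = (-348214 + 1055718) - 1274 = 707504 - 1274 = 706230)
(Z - 59*113*(-2))/(1556111 + (-2253895 - 1*449807)) = (706230 - 59*113*(-2))/(1556111 + (-2253895 - 1*449807)) = (706230 - 6667*(-2))/(1556111 + (-2253895 - 449807)) = (706230 + 13334)/(1556111 - 2703702) = 719564/(-1147591) = 719564*(-1/1147591) = -719564/1147591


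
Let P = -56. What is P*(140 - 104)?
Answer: -2016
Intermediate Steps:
P*(140 - 104) = -56*(140 - 104) = -56*36 = -2016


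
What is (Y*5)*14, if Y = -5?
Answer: -350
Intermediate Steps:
(Y*5)*14 = -5*5*14 = -25*14 = -350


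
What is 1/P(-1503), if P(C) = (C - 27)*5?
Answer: -1/7650 ≈ -0.00013072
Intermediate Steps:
P(C) = -135 + 5*C (P(C) = (-27 + C)*5 = -135 + 5*C)
1/P(-1503) = 1/(-135 + 5*(-1503)) = 1/(-135 - 7515) = 1/(-7650) = -1/7650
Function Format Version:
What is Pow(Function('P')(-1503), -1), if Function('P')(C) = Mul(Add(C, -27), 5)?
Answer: Rational(-1, 7650) ≈ -0.00013072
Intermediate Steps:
Function('P')(C) = Add(-135, Mul(5, C)) (Function('P')(C) = Mul(Add(-27, C), 5) = Add(-135, Mul(5, C)))
Pow(Function('P')(-1503), -1) = Pow(Add(-135, Mul(5, -1503)), -1) = Pow(Add(-135, -7515), -1) = Pow(-7650, -1) = Rational(-1, 7650)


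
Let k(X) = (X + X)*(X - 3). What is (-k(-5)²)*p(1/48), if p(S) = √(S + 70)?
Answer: -1600*√10083/3 ≈ -53554.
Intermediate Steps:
p(S) = √(70 + S)
k(X) = 2*X*(-3 + X) (k(X) = (2*X)*(-3 + X) = 2*X*(-3 + X))
(-k(-5)²)*p(1/48) = (-(2*(-5)*(-3 - 5))²)*√(70 + 1/48) = (-(2*(-5)*(-8))²)*√(70 + 1/48) = (-1*80²)*√(3361/48) = (-1*6400)*(√10083/12) = -1600*√10083/3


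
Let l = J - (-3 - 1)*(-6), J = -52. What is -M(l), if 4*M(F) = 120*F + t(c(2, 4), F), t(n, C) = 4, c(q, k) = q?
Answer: 2279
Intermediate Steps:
l = -76 (l = -52 - (-3 - 1)*(-6) = -52 - (-4)*(-6) = -52 - 1*24 = -52 - 24 = -76)
M(F) = 1 + 30*F (M(F) = (120*F + 4)/4 = (4 + 120*F)/4 = 1 + 30*F)
-M(l) = -(1 + 30*(-76)) = -(1 - 2280) = -1*(-2279) = 2279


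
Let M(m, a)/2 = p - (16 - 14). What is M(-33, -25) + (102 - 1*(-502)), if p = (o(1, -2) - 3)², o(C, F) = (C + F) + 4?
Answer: 600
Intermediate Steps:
o(C, F) = 4 + C + F
p = 0 (p = ((4 + 1 - 2) - 3)² = (3 - 3)² = 0² = 0)
M(m, a) = -4 (M(m, a) = 2*(0 - (16 - 14)) = 2*(0 - 1*2) = 2*(0 - 2) = 2*(-2) = -4)
M(-33, -25) + (102 - 1*(-502)) = -4 + (102 - 1*(-502)) = -4 + (102 + 502) = -4 + 604 = 600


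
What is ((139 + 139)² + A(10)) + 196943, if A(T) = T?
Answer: 274237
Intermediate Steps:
((139 + 139)² + A(10)) + 196943 = ((139 + 139)² + 10) + 196943 = (278² + 10) + 196943 = (77284 + 10) + 196943 = 77294 + 196943 = 274237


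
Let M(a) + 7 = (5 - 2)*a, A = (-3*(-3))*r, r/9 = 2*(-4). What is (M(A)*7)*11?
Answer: -150227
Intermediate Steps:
r = -72 (r = 9*(2*(-4)) = 9*(-8) = -72)
A = -648 (A = -3*(-3)*(-72) = 9*(-72) = -648)
M(a) = -7 + 3*a (M(a) = -7 + (5 - 2)*a = -7 + 3*a)
(M(A)*7)*11 = ((-7 + 3*(-648))*7)*11 = ((-7 - 1944)*7)*11 = -1951*7*11 = -13657*11 = -150227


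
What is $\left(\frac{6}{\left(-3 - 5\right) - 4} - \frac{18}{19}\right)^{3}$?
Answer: $- \frac{166375}{54872} \approx -3.0321$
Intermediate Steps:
$\left(\frac{6}{\left(-3 - 5\right) - 4} - \frac{18}{19}\right)^{3} = \left(\frac{6}{-8 - 4} - \frac{18}{19}\right)^{3} = \left(\frac{6}{-12} - \frac{18}{19}\right)^{3} = \left(6 \left(- \frac{1}{12}\right) - \frac{18}{19}\right)^{3} = \left(- \frac{1}{2} - \frac{18}{19}\right)^{3} = \left(- \frac{55}{38}\right)^{3} = - \frac{166375}{54872}$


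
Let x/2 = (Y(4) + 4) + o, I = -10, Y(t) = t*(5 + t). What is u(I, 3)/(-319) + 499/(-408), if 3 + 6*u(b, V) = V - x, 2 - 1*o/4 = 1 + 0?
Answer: -13927/11832 ≈ -1.1771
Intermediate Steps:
o = 4 (o = 8 - 4*(1 + 0) = 8 - 4*1 = 8 - 4 = 4)
x = 88 (x = 2*((4*(5 + 4) + 4) + 4) = 2*((4*9 + 4) + 4) = 2*((36 + 4) + 4) = 2*(40 + 4) = 2*44 = 88)
u(b, V) = -91/6 + V/6 (u(b, V) = -½ + (V - 1*88)/6 = -½ + (V - 88)/6 = -½ + (-88 + V)/6 = -½ + (-44/3 + V/6) = -91/6 + V/6)
u(I, 3)/(-319) + 499/(-408) = (-91/6 + (⅙)*3)/(-319) + 499/(-408) = (-91/6 + ½)*(-1/319) + 499*(-1/408) = -44/3*(-1/319) - 499/408 = 4/87 - 499/408 = -13927/11832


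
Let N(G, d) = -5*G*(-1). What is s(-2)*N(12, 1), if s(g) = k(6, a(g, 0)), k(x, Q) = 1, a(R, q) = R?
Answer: 60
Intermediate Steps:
N(G, d) = 5*G
s(g) = 1
s(-2)*N(12, 1) = 1*(5*12) = 1*60 = 60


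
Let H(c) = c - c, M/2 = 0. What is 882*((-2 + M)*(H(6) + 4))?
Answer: -7056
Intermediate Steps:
M = 0 (M = 2*0 = 0)
H(c) = 0
882*((-2 + M)*(H(6) + 4)) = 882*((-2 + 0)*(0 + 4)) = 882*(-2*4) = 882*(-8) = -7056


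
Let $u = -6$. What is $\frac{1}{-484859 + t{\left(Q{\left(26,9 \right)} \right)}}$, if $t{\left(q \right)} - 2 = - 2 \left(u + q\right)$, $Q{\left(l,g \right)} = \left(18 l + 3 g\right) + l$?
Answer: $- \frac{1}{485887} \approx -2.0581 \cdot 10^{-6}$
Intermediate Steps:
$Q{\left(l,g \right)} = 3 g + 19 l$ ($Q{\left(l,g \right)} = \left(3 g + 18 l\right) + l = 3 g + 19 l$)
$t{\left(q \right)} = 14 - 2 q$ ($t{\left(q \right)} = 2 - 2 \left(-6 + q\right) = 2 - \left(-12 + 2 q\right) = 14 - 2 q$)
$\frac{1}{-484859 + t{\left(Q{\left(26,9 \right)} \right)}} = \frac{1}{-484859 + \left(14 - 2 \left(3 \cdot 9 + 19 \cdot 26\right)\right)} = \frac{1}{-484859 + \left(14 - 2 \left(27 + 494\right)\right)} = \frac{1}{-484859 + \left(14 - 1042\right)} = \frac{1}{-484859 - 1028} = \frac{1}{-485887} = - \frac{1}{485887}$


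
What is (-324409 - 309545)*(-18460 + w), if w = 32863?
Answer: -9130839462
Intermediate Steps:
(-324409 - 309545)*(-18460 + w) = (-324409 - 309545)*(-18460 + 32863) = -633954*14403 = -9130839462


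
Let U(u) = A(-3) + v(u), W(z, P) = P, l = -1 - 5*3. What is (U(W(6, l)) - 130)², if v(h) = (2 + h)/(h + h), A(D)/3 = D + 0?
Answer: 4915089/256 ≈ 19200.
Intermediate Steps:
A(D) = 3*D (A(D) = 3*(D + 0) = 3*D)
l = -16 (l = -1 - 15 = -16)
v(h) = (2 + h)/(2*h) (v(h) = (2 + h)/((2*h)) = (2 + h)*(1/(2*h)) = (2 + h)/(2*h))
U(u) = -9 + (2 + u)/(2*u) (U(u) = 3*(-3) + (2 + u)/(2*u) = -9 + (2 + u)/(2*u))
(U(W(6, l)) - 130)² = ((-17/2 + 1/(-16)) - 130)² = ((-17/2 - 1/16) - 130)² = (-137/16 - 130)² = (-2217/16)² = 4915089/256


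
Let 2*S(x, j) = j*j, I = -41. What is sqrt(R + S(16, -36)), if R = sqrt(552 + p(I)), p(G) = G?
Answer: sqrt(648 + sqrt(511)) ≈ 25.896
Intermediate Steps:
R = sqrt(511) (R = sqrt(552 - 41) = sqrt(511) ≈ 22.605)
S(x, j) = j**2/2 (S(x, j) = (j*j)/2 = j**2/2)
sqrt(R + S(16, -36)) = sqrt(sqrt(511) + (1/2)*(-36)**2) = sqrt(sqrt(511) + (1/2)*1296) = sqrt(sqrt(511) + 648) = sqrt(648 + sqrt(511))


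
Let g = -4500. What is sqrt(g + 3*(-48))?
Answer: 6*I*sqrt(129) ≈ 68.147*I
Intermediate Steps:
sqrt(g + 3*(-48)) = sqrt(-4500 + 3*(-48)) = sqrt(-4500 - 144) = sqrt(-4644) = 6*I*sqrt(129)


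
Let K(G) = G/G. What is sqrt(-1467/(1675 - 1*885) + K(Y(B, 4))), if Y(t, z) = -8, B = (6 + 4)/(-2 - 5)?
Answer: I*sqrt(534830)/790 ≈ 0.92572*I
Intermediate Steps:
B = -10/7 (B = 10/(-7) = 10*(-1/7) = -10/7 ≈ -1.4286)
K(G) = 1
sqrt(-1467/(1675 - 1*885) + K(Y(B, 4))) = sqrt(-1467/(1675 - 1*885) + 1) = sqrt(-1467/(1675 - 885) + 1) = sqrt(-1467/790 + 1) = sqrt(-677/790) = I*sqrt(534830)/790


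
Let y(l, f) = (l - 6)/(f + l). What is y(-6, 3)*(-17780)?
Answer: -71120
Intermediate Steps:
y(l, f) = (-6 + l)/(f + l)
y(-6, 3)*(-17780) = ((-6 - 6)/(3 - 6))*(-17780) = (-12/(-3))*(-17780) = -⅓*(-12)*(-17780) = 4*(-17780) = -71120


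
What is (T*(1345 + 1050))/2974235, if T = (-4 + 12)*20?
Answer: 76640/594847 ≈ 0.12884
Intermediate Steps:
T = 160 (T = 8*20 = 160)
(T*(1345 + 1050))/2974235 = (160*(1345 + 1050))/2974235 = (160*2395)*(1/2974235) = 383200*(1/2974235) = 76640/594847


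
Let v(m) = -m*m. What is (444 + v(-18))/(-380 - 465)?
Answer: -24/169 ≈ -0.14201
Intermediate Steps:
v(m) = -m²
(444 + v(-18))/(-380 - 465) = (444 - 1*(-18)²)/(-380 - 465) = (444 - 1*324)/(-845) = (444 - 324)*(-1/845) = 120*(-1/845) = -24/169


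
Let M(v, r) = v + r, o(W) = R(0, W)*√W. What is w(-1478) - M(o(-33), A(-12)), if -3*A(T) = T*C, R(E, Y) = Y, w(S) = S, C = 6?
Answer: -1502 + 33*I*√33 ≈ -1502.0 + 189.57*I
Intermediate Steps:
o(W) = W^(3/2) (o(W) = W*√W = W^(3/2))
A(T) = -2*T (A(T) = -T*6/3 = -2*T)
M(v, r) = r + v
w(-1478) - M(o(-33), A(-12)) = -1478 - (-2*(-12) + (-33)^(3/2)) = -1478 - (24 - 33*I*√33) = -1478 + (-24 + 33*I*√33) = -1502 + 33*I*√33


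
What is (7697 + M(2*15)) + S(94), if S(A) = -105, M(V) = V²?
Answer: 8492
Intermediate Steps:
(7697 + M(2*15)) + S(94) = (7697 + (2*15)²) - 105 = (7697 + 30²) - 105 = (7697 + 900) - 105 = 8597 - 105 = 8492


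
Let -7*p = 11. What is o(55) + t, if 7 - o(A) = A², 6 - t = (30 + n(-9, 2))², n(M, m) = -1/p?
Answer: -478021/121 ≈ -3950.6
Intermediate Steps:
p = -11/7 (p = -⅐*11 = -11/7 ≈ -1.5714)
n(M, m) = 7/11 (n(M, m) = -1/(-11/7) = -1*(-7/11) = 7/11)
t = -112843/121 (t = 6 - (30 + 7/11)² = 6 - (337/11)² = 6 - 1*113569/121 = 6 - 113569/121 = -112843/121 ≈ -932.59)
o(A) = 7 - A²
o(55) + t = (7 - 1*55²) - 112843/121 = (7 - 1*3025) - 112843/121 = (7 - 3025) - 112843/121 = -3018 - 112843/121 = -478021/121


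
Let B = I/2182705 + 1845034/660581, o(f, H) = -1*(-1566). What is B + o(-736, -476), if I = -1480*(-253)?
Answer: 452443403620008/288370690321 ≈ 1569.0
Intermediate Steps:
I = 374440
o(f, H) = 1566
B = 854902577322/288370690321 (B = 374440/2182705 + 1845034/660581 = 374440*(1/2182705) + 1845034*(1/660581) = 74888/436541 + 1845034/660581 = 854902577322/288370690321 ≈ 2.9646)
B + o(-736, -476) = 854902577322/288370690321 + 1566 = 452443403620008/288370690321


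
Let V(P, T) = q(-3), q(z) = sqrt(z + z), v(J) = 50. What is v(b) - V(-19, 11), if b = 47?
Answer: 50 - I*sqrt(6) ≈ 50.0 - 2.4495*I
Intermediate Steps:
q(z) = sqrt(2)*sqrt(z) (q(z) = sqrt(2*z) = sqrt(2)*sqrt(z))
V(P, T) = I*sqrt(6) (V(P, T) = sqrt(2)*sqrt(-3) = sqrt(2)*(I*sqrt(3)) = I*sqrt(6))
v(b) - V(-19, 11) = 50 - I*sqrt(6)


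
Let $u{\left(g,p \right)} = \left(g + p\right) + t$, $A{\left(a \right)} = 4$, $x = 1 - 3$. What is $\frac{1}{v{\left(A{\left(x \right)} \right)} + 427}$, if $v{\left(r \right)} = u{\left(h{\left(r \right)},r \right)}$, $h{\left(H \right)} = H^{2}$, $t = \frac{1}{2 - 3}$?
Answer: $\frac{1}{446} \approx 0.0022422$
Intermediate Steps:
$x = -2$
$t = -1$ ($t = \frac{1}{-1} = -1$)
$u{\left(g,p \right)} = -1 + g + p$ ($u{\left(g,p \right)} = \left(g + p\right) - 1 = -1 + g + p$)
$v{\left(r \right)} = -1 + r + r^{2}$ ($v{\left(r \right)} = -1 + r^{2} + r = -1 + r + r^{2}$)
$\frac{1}{v{\left(A{\left(x \right)} \right)} + 427} = \frac{1}{\left(-1 + 4 + 4^{2}\right) + 427} = \frac{1}{\left(-1 + 4 + 16\right) + 427} = \frac{1}{19 + 427} = \frac{1}{446}$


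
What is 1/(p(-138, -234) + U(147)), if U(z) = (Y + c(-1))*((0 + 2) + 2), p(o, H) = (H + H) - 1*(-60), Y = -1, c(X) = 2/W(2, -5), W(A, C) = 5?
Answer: -5/2052 ≈ -0.0024366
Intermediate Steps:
c(X) = ⅖ (c(X) = 2/5 = 2*(⅕) = ⅖)
p(o, H) = 60 + 2*H (p(o, H) = 2*H + 60 = 60 + 2*H)
U(z) = -12/5 (U(z) = (-1 + ⅖)*((0 + 2) + 2) = -3*(2 + 2)/5 = -⅗*4 = -12/5)
1/(p(-138, -234) + U(147)) = 1/((60 + 2*(-234)) - 12/5) = 1/((60 - 468) - 12/5) = 1/(-408 - 12/5) = 1/(-2052/5) = -5/2052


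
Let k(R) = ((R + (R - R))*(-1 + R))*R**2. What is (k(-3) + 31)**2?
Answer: 19321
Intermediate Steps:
k(R) = R**3*(-1 + R) (k(R) = ((R + 0)*(-1 + R))*R**2 = (R*(-1 + R))*R**2 = R**3*(-1 + R))
(k(-3) + 31)**2 = ((-3)**3*(-1 - 3) + 31)**2 = (-27*(-4) + 31)**2 = (108 + 31)**2 = 139**2 = 19321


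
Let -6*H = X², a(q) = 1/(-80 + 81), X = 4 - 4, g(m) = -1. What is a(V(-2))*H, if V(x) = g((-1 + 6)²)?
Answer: 0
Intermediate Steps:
V(x) = -1
X = 0
a(q) = 1 (a(q) = 1/1 = 1)
H = 0 (H = -⅙*0² = -⅙*0 = 0)
a(V(-2))*H = 1*0 = 0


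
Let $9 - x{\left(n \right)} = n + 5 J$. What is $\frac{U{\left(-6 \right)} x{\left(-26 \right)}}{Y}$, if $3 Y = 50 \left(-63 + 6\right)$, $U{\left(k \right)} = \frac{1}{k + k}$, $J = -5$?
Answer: $\frac{1}{190} \approx 0.0052632$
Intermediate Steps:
$U{\left(k \right)} = \frac{1}{2 k}$
$x{\left(n \right)} = 34 - n$ ($x{\left(n \right)} = 9 - \left(n + 5 \left(-5\right)\right) = 9 - \left(n - 25\right) = 9 - \left(-25 + n\right) = 34 - n$)
$Y = -950$ ($Y = \frac{50 \left(-63 + 6\right)}{3} = \frac{50 \left(-57\right)}{3} = \frac{1}{3} \left(-2850\right) = -950$)
$\frac{U{\left(-6 \right)} x{\left(-26 \right)}}{Y} = \frac{\frac{1}{2 \left(-6\right)} \left(34 - -26\right)}{-950} = \frac{1}{2} \left(- \frac{1}{6}\right) \left(34 + 26\right) \left(- \frac{1}{950}\right) = \left(- \frac{1}{12}\right) 60 \left(- \frac{1}{950}\right) = \left(-5\right) \left(- \frac{1}{950}\right) = \frac{1}{190}$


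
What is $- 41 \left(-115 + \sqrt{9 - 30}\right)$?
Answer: $4715 - 41 i \sqrt{21} \approx 4715.0 - 187.89 i$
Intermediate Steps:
$- 41 \left(-115 + \sqrt{9 - 30}\right) = - 41 \left(-115 + \sqrt{-21}\right) = - 41 \left(-115 + i \sqrt{21}\right) = 4715 - 41 i \sqrt{21}$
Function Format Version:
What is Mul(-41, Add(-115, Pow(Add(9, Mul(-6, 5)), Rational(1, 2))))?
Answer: Add(4715, Mul(-41, I, Pow(21, Rational(1, 2)))) ≈ Add(4715.0, Mul(-187.89, I))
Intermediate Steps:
Mul(-41, Add(-115, Pow(Add(9, Mul(-6, 5)), Rational(1, 2)))) = Mul(-41, Add(-115, Pow(Add(9, -30), Rational(1, 2)))) = Mul(-41, Add(-115, Pow(-21, Rational(1, 2)))) = Mul(-41, Add(-115, Mul(I, Pow(21, Rational(1, 2))))) = Add(4715, Mul(-41, I, Pow(21, Rational(1, 2))))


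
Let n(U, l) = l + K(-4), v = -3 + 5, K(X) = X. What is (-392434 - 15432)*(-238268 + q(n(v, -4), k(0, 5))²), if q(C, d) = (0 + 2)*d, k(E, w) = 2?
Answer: 97174890232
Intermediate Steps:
v = 2
n(U, l) = -4 + l (n(U, l) = l - 4 = -4 + l)
q(C, d) = 2*d
(-392434 - 15432)*(-238268 + q(n(v, -4), k(0, 5))²) = (-392434 - 15432)*(-238268 + (2*2)²) = -407866*(-238268 + 4²) = -407866*(-238268 + 16) = -407866*(-238252) = 97174890232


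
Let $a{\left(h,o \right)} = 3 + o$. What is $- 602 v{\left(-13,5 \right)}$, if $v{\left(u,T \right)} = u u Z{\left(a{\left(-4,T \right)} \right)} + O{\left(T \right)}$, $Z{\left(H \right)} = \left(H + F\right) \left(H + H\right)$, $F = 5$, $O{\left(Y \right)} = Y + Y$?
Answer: $-21167524$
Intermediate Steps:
$O{\left(Y \right)} = 2 Y$
$Z{\left(H \right)} = 2 H \left(5 + H\right)$ ($Z{\left(H \right)} = \left(H + 5\right) \left(H + H\right) = \left(5 + H\right) 2 H = 2 H \left(5 + H\right)$)
$v{\left(u,T \right)} = 2 T + 2 u^{2} \left(3 + T\right) \left(8 + T\right)$ ($v{\left(u,T \right)} = u u 2 \left(3 + T\right) \left(5 + \left(3 + T\right)\right) + 2 T = u^{2} \cdot 2 \left(3 + T\right) \left(8 + T\right) + 2 T = 2 u^{2} \left(3 + T\right) \left(8 + T\right) + 2 T = 2 T + 2 u^{2} \left(3 + T\right) \left(8 + T\right)$)
$- 602 v{\left(-13,5 \right)} = - 602 \left(2 \cdot 5 + 2 \left(-13\right)^{2} \left(3 + 5\right) \left(8 + 5\right)\right) = - 602 \left(10 + 2 \cdot 169 \cdot 8 \cdot 13\right) = - 602 \left(10 + 35152\right) = \left(-602\right) 35162 = -21167524$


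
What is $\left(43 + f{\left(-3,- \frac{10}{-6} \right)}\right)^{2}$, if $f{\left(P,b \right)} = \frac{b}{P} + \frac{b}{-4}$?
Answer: $\frac{2289169}{1296} \approx 1766.3$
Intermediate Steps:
$f{\left(P,b \right)} = - \frac{b}{4} + \frac{b}{P}$ ($f{\left(P,b \right)} = \frac{b}{P} + b \left(- \frac{1}{4}\right) = \frac{b}{P} - \frac{b}{4} = - \frac{b}{4} + \frac{b}{P}$)
$\left(43 + f{\left(-3,- \frac{10}{-6} \right)}\right)^{2} = \left(43 - \left(- \frac{\left(-10\right) \frac{1}{-6}}{-3} + \frac{1}{4} \left(-10\right) \frac{1}{-6}\right)\right)^{2} = \left(43 - \left(\left(-1\right) \left(\left(-10\right) \left(- \frac{1}{6}\right)\right) \left(- \frac{1}{3}\right) + \frac{1}{4} \left(-10\right) \left(- \frac{1}{6}\right)\right)\right)^{2} = \left(43 + \left(\left(- \frac{1}{4}\right) \frac{5}{3} + \frac{5}{3} \left(- \frac{1}{3}\right)\right)\right)^{2} = \left(43 - \frac{35}{36}\right)^{2} = \left(\frac{1513}{36}\right)^{2} = \frac{2289169}{1296}$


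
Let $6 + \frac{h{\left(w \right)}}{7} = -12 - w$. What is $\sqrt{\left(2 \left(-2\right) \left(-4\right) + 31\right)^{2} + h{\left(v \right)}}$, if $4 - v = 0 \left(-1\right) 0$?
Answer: $\sqrt{2055} \approx 45.332$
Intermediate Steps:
$v = 4$ ($v = 4 - 0 \left(-1\right) 0 = 4 - 0 \cdot 0 = 4 - 0 = 4 + 0 = 4$)
$h{\left(w \right)} = -126 - 7 w$ ($h{\left(w \right)} = -42 + 7 \left(-12 - w\right) = -42 - \left(84 + 7 w\right) = -126 - 7 w$)
$\sqrt{\left(2 \left(-2\right) \left(-4\right) + 31\right)^{2} + h{\left(v \right)}} = \sqrt{\left(2 \left(-2\right) \left(-4\right) + 31\right)^{2} - 154} = \sqrt{\left(\left(-4\right) \left(-4\right) + 31\right)^{2} - 154} = \sqrt{\left(16 + 31\right)^{2} - 154} = \sqrt{47^{2} - 154} = \sqrt{2209 - 154} = \sqrt{2055}$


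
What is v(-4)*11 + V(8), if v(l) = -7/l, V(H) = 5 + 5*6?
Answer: 217/4 ≈ 54.250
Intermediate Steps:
V(H) = 35 (V(H) = 5 + 30 = 35)
v(-4)*11 + V(8) = -7/(-4)*11 + 35 = -7*(-¼)*11 + 35 = (7/4)*11 + 35 = 77/4 + 35 = 217/4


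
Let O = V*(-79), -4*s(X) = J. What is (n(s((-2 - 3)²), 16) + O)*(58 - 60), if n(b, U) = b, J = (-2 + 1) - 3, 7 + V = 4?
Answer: -476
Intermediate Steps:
V = -3 (V = -7 + 4 = -3)
J = -4 (J = -1 - 3 = -4)
s(X) = 1 (s(X) = -¼*(-4) = 1)
O = 237 (O = -3*(-79) = 237)
(n(s((-2 - 3)²), 16) + O)*(58 - 60) = (1 + 237)*(58 - 60) = 238*(-2) = -476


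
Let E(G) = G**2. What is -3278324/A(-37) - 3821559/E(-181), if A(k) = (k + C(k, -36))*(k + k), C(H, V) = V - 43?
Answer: -35051358755/70305106 ≈ -498.56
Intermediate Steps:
C(H, V) = -43 + V
A(k) = 2*k*(-79 + k) (A(k) = (k + (-43 - 36))*(k + k) = (k - 79)*(2*k) = (-79 + k)*(2*k) = 2*k*(-79 + k))
-3278324/A(-37) - 3821559/E(-181) = -3278324*(-1/(74*(-79 - 37))) - 3821559/((-181)**2) = -3278324/(2*(-37)*(-116)) - 3821559/32761 = -3278324/8584 - 3821559*1/32761 = -3278324*1/8584 - 3821559/32761 = -819581/2146 - 3821559/32761 = -35051358755/70305106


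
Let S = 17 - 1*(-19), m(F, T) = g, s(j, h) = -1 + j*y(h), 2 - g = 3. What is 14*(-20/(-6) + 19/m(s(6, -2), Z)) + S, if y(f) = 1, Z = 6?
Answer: -550/3 ≈ -183.33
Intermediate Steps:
g = -1 (g = 2 - 1*3 = 2 - 3 = -1)
s(j, h) = -1 + j (s(j, h) = -1 + j*1 = -1 + j)
m(F, T) = -1
S = 36 (S = 17 + 19 = 36)
14*(-20/(-6) + 19/m(s(6, -2), Z)) + S = 14*(-20/(-6) + 19/(-1)) + 36 = 14*(-20*(-⅙) + 19*(-1)) + 36 = 14*(10/3 - 19) + 36 = 14*(-47/3) + 36 = -658/3 + 36 = -550/3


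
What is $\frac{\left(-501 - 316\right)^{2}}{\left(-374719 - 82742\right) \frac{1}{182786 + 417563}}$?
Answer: $- \frac{400726353661}{457461} \approx -8.7598 \cdot 10^{5}$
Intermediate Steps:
$\frac{\left(-501 - 316\right)^{2}}{\left(-374719 - 82742\right) \frac{1}{182786 + 417563}} = \frac{\left(-817\right)^{2}}{\left(-457461\right) \frac{1}{600349}} = \frac{667489}{\left(-457461\right) \frac{1}{600349}} = \frac{667489}{- \frac{457461}{600349}} = 667489 \left(- \frac{600349}{457461}\right) = - \frac{400726353661}{457461}$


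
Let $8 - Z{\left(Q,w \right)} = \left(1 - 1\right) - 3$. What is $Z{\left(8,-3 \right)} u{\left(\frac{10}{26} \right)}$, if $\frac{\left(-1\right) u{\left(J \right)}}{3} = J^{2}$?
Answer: $- \frac{825}{169} \approx -4.8817$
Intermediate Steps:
$Z{\left(Q,w \right)} = 11$ ($Z{\left(Q,w \right)} = 8 - \left(\left(1 - 1\right) - 3\right) = 8 - \left(0 - 3\right) = 8 - -3 = 8 + 3 = 11$)
$u{\left(J \right)} = - 3 J^{2}$
$Z{\left(8,-3 \right)} u{\left(\frac{10}{26} \right)} = 11 \left(- 3 \left(\frac{10}{26}\right)^{2}\right) = 11 \left(- 3 \left(10 \cdot \frac{1}{26}\right)^{2}\right) = 11 \left(- 3 \left(\frac{5}{13}\right)^{2}\right) = 11 \left(\left(-3\right) \frac{25}{169}\right) = 11 \left(- \frac{75}{169}\right) = - \frac{825}{169}$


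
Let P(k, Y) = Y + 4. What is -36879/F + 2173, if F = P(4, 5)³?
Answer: 515746/243 ≈ 2122.4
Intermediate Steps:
P(k, Y) = 4 + Y
F = 729 (F = (4 + 5)³ = 9³ = 729)
-36879/F + 2173 = -36879/729 + 2173 = -36879*1/729 + 2173 = -12293/243 + 2173 = 515746/243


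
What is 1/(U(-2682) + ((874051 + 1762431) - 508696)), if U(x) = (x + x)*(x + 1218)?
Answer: 1/9980682 ≈ 1.0019e-7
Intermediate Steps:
U(x) = 2*x*(1218 + x) (U(x) = (2*x)*(1218 + x) = 2*x*(1218 + x))
1/(U(-2682) + ((874051 + 1762431) - 508696)) = 1/(2*(-2682)*(1218 - 2682) + ((874051 + 1762431) - 508696)) = 1/(2*(-2682)*(-1464) + (2636482 - 508696)) = 1/(7852896 + 2127786) = 1/9980682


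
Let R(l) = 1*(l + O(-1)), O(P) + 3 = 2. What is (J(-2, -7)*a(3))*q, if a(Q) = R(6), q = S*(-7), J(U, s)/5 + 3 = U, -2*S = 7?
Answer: -6125/2 ≈ -3062.5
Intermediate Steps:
S = -7/2 (S = -1/2*7 = -7/2 ≈ -3.5000)
O(P) = -1 (O(P) = -3 + 2 = -1)
J(U, s) = -15 + 5*U
q = 49/2 (q = -7/2*(-7) = 49/2 ≈ 24.500)
R(l) = -1 + l (R(l) = 1*(l - 1) = 1*(-1 + l) = -1 + l)
a(Q) = 5 (a(Q) = -1 + 6 = 5)
(J(-2, -7)*a(3))*q = ((-15 + 5*(-2))*5)*(49/2) = ((-15 - 10)*5)*(49/2) = -25*5*(49/2) = -125*49/2 = -6125/2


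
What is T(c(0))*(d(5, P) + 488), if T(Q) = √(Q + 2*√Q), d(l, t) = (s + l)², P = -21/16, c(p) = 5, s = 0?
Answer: 513*√(5 + 2*√5) ≈ 1578.9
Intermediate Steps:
P = -21/16 (P = -21*1/16 = -21/16 ≈ -1.3125)
d(l, t) = l² (d(l, t) = (0 + l)² = l²)
T(c(0))*(d(5, P) + 488) = √(5 + 2*√5)*(5² + 488) = √(5 + 2*√5)*(25 + 488) = √(5 + 2*√5)*513 = 513*√(5 + 2*√5)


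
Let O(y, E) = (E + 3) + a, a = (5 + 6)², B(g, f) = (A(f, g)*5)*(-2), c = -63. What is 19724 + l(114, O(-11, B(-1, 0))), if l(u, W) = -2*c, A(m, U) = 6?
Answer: 19850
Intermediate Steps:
B(g, f) = -60 (B(g, f) = (6*5)*(-2) = 30*(-2) = -60)
a = 121 (a = 11² = 121)
O(y, E) = 124 + E (O(y, E) = (E + 3) + 121 = (3 + E) + 121 = 124 + E)
l(u, W) = 126 (l(u, W) = -2*(-63) = 126)
19724 + l(114, O(-11, B(-1, 0))) = 19724 + 126 = 19850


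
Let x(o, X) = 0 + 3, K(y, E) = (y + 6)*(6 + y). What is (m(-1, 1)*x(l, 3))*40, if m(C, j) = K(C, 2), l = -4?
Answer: 3000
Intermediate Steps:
K(y, E) = (6 + y)**2 (K(y, E) = (6 + y)*(6 + y) = (6 + y)**2)
x(o, X) = 3
m(C, j) = (6 + C)**2
(m(-1, 1)*x(l, 3))*40 = ((6 - 1)**2*3)*40 = (5**2*3)*40 = (25*3)*40 = 75*40 = 3000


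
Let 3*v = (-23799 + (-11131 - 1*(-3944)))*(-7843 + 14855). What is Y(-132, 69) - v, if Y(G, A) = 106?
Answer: 217274150/3 ≈ 7.2425e+7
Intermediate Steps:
v = -217273832/3 (v = ((-23799 + (-11131 - 1*(-3944)))*(-7843 + 14855))/3 = ((-23799 + (-11131 + 3944))*7012)/3 = ((-23799 - 7187)*7012)/3 = (-30986*7012)/3 = (⅓)*(-217273832) = -217273832/3 ≈ -7.2425e+7)
Y(-132, 69) - v = 106 - 1*(-217273832/3) = 106 + 217273832/3 = 217274150/3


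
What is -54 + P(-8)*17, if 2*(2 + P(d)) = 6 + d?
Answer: -105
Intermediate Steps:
P(d) = 1 + d/2 (P(d) = -2 + (6 + d)/2 = -2 + (3 + d/2) = 1 + d/2)
-54 + P(-8)*17 = -54 + (1 + (½)*(-8))*17 = -54 + (1 - 4)*17 = -54 - 3*17 = -54 - 51 = -105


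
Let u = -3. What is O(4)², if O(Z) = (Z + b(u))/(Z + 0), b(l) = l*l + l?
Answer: 25/4 ≈ 6.2500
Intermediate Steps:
b(l) = l + l² (b(l) = l² + l = l + l²)
O(Z) = (6 + Z)/Z (O(Z) = (Z - 3*(1 - 3))/(Z + 0) = (Z - 3*(-2))/Z = (Z + 6)/Z = (6 + Z)/Z)
O(4)² = ((6 + 4)/4)² = ((¼)*10)² = (5/2)² = 25/4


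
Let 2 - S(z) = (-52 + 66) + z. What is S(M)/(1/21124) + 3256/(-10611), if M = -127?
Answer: 25776874604/10611 ≈ 2.4293e+6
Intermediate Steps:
S(z) = -12 - z (S(z) = 2 - ((-52 + 66) + z) = 2 - (14 + z) = 2 + (-14 - z) = -12 - z)
S(M)/(1/21124) + 3256/(-10611) = (-12 - 1*(-127))/(1/21124) + 3256/(-10611) = (-12 + 127)/(1/21124) + 3256*(-1/10611) = 115*21124 - 3256/10611 = 2429260 - 3256/10611 = 25776874604/10611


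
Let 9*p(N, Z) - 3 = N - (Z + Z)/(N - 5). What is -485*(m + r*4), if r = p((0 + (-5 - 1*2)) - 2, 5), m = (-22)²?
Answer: -14716840/63 ≈ -2.3360e+5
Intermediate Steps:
m = 484
p(N, Z) = ⅓ + N/9 - 2*Z/(9*(-5 + N)) (p(N, Z) = ⅓ + (N - (Z + Z)/(N - 5))/9 = ⅓ + (N - 2*Z/(-5 + N))/9 = ⅓ + (N/9 - 2*Z/(9*(-5 + N))) = ⅓ + N/9 - 2*Z/(9*(-5 + N)))
r = -37/63 (r = (-15 + ((0 + (-5 - 1*2)) - 2)² - 2*((0 + (-5 - 1*2)) - 2) - 2*5)/(9*(-5 + ((0 + (-5 - 1*2)) - 2))) = (-15 + ((0 + (-5 - 2)) - 2)² - 2*((0 + (-5 - 2)) - 2) - 10)/(9*(-5 + ((0 + (-5 - 2)) - 2))) = (-15 + ((0 - 7) - 2)² - 2*((0 - 7) - 2) - 10)/(9*(-5 + ((0 - 7) - 2))) = (-15 + (-7 - 2)² - 2*(-7 - 2) - 10)/(9*(-5 + (-7 - 2))) = (-15 + (-9)² - 2*(-9) - 10)/(9*(-5 - 9)) = (⅑)*(-15 + 81 + 18 - 10)/(-14) = (⅑)*(-1/14)*74 = -37/63 ≈ -0.58730)
-485*(m + r*4) = -485*(484 - 37/63*4) = -485*(484 - 148/63) = -485*30344/63 = -14716840/63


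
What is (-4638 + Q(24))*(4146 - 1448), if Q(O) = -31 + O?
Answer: -12532210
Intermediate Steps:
(-4638 + Q(24))*(4146 - 1448) = (-4638 + (-31 + 24))*(4146 - 1448) = (-4638 - 7)*2698 = -4645*2698 = -12532210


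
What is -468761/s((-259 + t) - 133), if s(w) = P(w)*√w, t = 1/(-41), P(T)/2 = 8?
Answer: 468761*I*√658993/257168 ≈ 1479.7*I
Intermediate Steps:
P(T) = 16 (P(T) = 2*8 = 16)
t = -1/41 ≈ -0.024390
s(w) = 16*√w
-468761/s((-259 + t) - 133) = -468761*1/(16*√((-259 - 1/41) - 133)) = -468761*1/(16*√(-10620/41 - 133)) = -468761*(-I*√658993/257168) = -(-468761)*I*√658993/257168 = 468761*I*√658993/257168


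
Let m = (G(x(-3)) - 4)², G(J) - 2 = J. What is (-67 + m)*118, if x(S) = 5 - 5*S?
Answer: 30326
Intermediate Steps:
G(J) = 2 + J
m = 324 (m = ((2 + (5 - 5*(-3))) - 4)² = ((2 + (5 + 15)) - 4)² = ((2 + 20) - 4)² = (22 - 4)² = 18² = 324)
(-67 + m)*118 = (-67 + 324)*118 = 257*118 = 30326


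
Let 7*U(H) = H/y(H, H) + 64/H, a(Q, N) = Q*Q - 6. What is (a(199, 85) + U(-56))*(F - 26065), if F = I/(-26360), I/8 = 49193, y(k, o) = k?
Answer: -166723967658672/161455 ≈ -1.0326e+9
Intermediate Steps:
a(Q, N) = -6 + Q² (a(Q, N) = Q² - 6 = -6 + Q²)
I = 393544 (I = 8*49193 = 393544)
F = -49193/3295 (F = 393544/(-26360) = 393544*(-1/26360) = -49193/3295 ≈ -14.930)
U(H) = ⅐ + 64/(7*H) (U(H) = (H/H + 64/H)/7 = (1 + 64/H)/7 = ⅐ + 64/(7*H))
(a(199, 85) + U(-56))*(F - 26065) = ((-6 + 199²) + (⅐)*(64 - 56)/(-56))*(-49193/3295 - 26065) = ((-6 + 39601) + (⅐)*(-1/56)*8)*(-85933368/3295) = (39595 - 1/49)*(-85933368/3295) = (1940154/49)*(-85933368/3295) = -166723967658672/161455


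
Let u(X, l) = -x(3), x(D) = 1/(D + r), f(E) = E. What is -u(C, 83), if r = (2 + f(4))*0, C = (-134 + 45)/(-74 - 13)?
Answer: 1/3 ≈ 0.33333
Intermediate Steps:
C = 89/87 (C = -89/(-87) = -89*(-1/87) = 89/87 ≈ 1.0230)
r = 0 (r = (2 + 4)*0 = 6*0 = 0)
x(D) = 1/D (x(D) = 1/(D + 0) = 1/D)
u(X, l) = -1/3
-u(C, 83) = -1*(-1/3) = 1/3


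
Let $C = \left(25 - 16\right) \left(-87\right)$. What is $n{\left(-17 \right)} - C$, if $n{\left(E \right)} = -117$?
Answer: $666$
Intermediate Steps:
$C = -783$ ($C = 9 \left(-87\right) = -783$)
$n{\left(-17 \right)} - C = -117 - -783 = -117 + 783 = 666$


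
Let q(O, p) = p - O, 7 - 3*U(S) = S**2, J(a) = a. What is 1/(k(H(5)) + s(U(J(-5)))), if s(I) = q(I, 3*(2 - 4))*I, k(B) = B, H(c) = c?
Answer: 1/5 ≈ 0.20000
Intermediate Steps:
U(S) = 7/3 - S**2/3
s(I) = I*(-6 - I) (s(I) = (3*(2 - 4) - I)*I = (3*(-2) - I)*I = (-6 - I)*I = I*(-6 - I))
1/(k(H(5)) + s(U(J(-5)))) = 1/(5 - (7/3 - 1/3*(-5)**2)*(6 + (7/3 - 1/3*(-5)**2))) = 1/(5 - (7/3 - 1/3*25)*(6 + (7/3 - 1/3*25))) = 1/(5 - (7/3 - 25/3)*(6 + (7/3 - 25/3))) = 1/(5 - 1*(-6)*(6 - 6)) = 1/(5 - 1*(-6)*0) = 1/(5 + 0) = 1/5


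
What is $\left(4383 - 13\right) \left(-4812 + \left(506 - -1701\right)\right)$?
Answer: $-11383850$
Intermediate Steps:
$\left(4383 - 13\right) \left(-4812 + \left(506 - -1701\right)\right) = 4370 \left(-4812 + \left(506 + 1701\right)\right) = 4370 \left(-4812 + 2207\right) = 4370 \left(-2605\right) = -11383850$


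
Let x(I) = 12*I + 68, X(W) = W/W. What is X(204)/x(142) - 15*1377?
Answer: -36600659/1772 ≈ -20655.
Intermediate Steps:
X(W) = 1
x(I) = 68 + 12*I
X(204)/x(142) - 15*1377 = 1/(68 + 12*142) - 15*1377 = 1/(68 + 1704) - 1*20655 = 1/1772 - 20655 = -36600659/1772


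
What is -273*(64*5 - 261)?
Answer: -16107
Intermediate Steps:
-273*(64*5 - 261) = -273*(320 - 261) = -273*59 = -16107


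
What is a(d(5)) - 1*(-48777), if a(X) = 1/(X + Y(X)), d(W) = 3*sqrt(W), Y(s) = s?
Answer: 48777 + sqrt(5)/30 ≈ 48777.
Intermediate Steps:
a(X) = 1/(2*X) (a(X) = 1/(X + X) = 1/(2*X))
a(d(5)) - 1*(-48777) = 1/(2*((3*sqrt(5)))) - 1*(-48777) = (sqrt(5)/15)/2 + 48777 = sqrt(5)/30 + 48777 = 48777 + sqrt(5)/30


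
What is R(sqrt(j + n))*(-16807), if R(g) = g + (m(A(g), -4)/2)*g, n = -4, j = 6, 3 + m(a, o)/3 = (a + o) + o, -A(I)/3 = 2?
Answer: 823543*sqrt(2)/2 ≈ 5.8233e+5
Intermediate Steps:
A(I) = -6 (A(I) = -3*2 = -6)
m(a, o) = -9 + 3*a + 6*o (m(a, o) = -9 + 3*((a + o) + o) = -9 + 3*(a + 2*o) = -9 + (3*a + 6*o) = -9 + 3*a + 6*o)
R(g) = -49*g/2 (R(g) = g + ((-9 + 3*(-6) + 6*(-4))/2)*g = g + ((-9 - 18 - 24)*(1/2))*g = g + (-51*1/2)*g = g - 51*g/2 = -49*g/2)
R(sqrt(j + n))*(-16807) = -49*sqrt(6 - 4)/2*(-16807) = -49*sqrt(2)/2*(-16807) = 823543*sqrt(2)/2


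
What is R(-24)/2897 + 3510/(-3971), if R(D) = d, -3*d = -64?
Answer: -30251266/34511961 ≈ -0.87654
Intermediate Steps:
d = 64/3 (d = -1/3*(-64) = 64/3 ≈ 21.333)
R(D) = 64/3
R(-24)/2897 + 3510/(-3971) = (64/3)/2897 + 3510/(-3971) = (64/3)*(1/2897) + 3510*(-1/3971) = 64/8691 - 3510/3971 = -30251266/34511961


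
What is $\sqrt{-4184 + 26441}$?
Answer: $3 \sqrt{2473} \approx 149.19$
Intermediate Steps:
$\sqrt{-4184 + 26441} = \sqrt{22257} = 3 \sqrt{2473}$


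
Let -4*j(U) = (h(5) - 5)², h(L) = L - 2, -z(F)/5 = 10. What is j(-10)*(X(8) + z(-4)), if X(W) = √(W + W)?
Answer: 46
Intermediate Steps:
z(F) = -50 (z(F) = -5*10 = -50)
X(W) = √2*√W (X(W) = √(2*W) = √2*√W)
h(L) = -2 + L
j(U) = -1 (j(U) = -((-2 + 5) - 5)²/4 = -(3 - 5)²/4 = -¼*(-2)² = -¼*4 = -1)
j(-10)*(X(8) + z(-4)) = -(√2*√8 - 50) = -(√2*(2*√2) - 50) = -(4 - 50) = -1*(-46) = 46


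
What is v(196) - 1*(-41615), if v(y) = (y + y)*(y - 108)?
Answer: 76111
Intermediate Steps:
v(y) = 2*y*(-108 + y) (v(y) = (2*y)*(-108 + y) = 2*y*(-108 + y))
v(196) - 1*(-41615) = 2*196*(-108 + 196) - 1*(-41615) = 2*196*88 + 41615 = 34496 + 41615 = 76111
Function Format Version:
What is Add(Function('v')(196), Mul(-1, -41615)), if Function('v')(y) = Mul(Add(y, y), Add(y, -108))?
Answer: 76111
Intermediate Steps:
Function('v')(y) = Mul(2, y, Add(-108, y)) (Function('v')(y) = Mul(Mul(2, y), Add(-108, y)) = Mul(2, y, Add(-108, y)))
Add(Function('v')(196), Mul(-1, -41615)) = Add(Mul(2, 196, Add(-108, 196)), Mul(-1, -41615)) = Add(Mul(2, 196, 88), 41615) = Add(34496, 41615) = 76111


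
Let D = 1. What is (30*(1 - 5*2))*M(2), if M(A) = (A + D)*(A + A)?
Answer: -3240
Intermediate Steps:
M(A) = 2*A*(1 + A) (M(A) = (A + 1)*(A + A) = (1 + A)*(2*A) = 2*A*(1 + A))
(30*(1 - 5*2))*M(2) = (30*(1 - 5*2))*(2*2*(1 + 2)) = (30*(1 - 10))*(2*2*3) = (30*(-9))*12 = -270*12 = -3240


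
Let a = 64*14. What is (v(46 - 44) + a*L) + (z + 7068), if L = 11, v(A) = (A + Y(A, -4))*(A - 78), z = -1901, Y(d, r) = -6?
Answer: 15327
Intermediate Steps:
v(A) = (-78 + A)*(-6 + A) (v(A) = (A - 6)*(A - 78) = (-6 + A)*(-78 + A) = (-78 + A)*(-6 + A))
a = 896
(v(46 - 44) + a*L) + (z + 7068) = ((468 + (46 - 44)**2 - 84*(46 - 44)) + 896*11) + (-1901 + 7068) = ((468 + 2**2 - 84*2) + 9856) + 5167 = ((468 + 4 - 168) + 9856) + 5167 = (304 + 9856) + 5167 = 10160 + 5167 = 15327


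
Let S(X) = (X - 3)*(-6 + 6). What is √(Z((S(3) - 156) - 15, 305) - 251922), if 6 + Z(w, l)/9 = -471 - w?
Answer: 2*I*√63669 ≈ 504.65*I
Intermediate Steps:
S(X) = 0 (S(X) = (-3 + X)*0 = 0)
Z(w, l) = -4293 - 9*w (Z(w, l) = -54 + 9*(-471 - w) = -54 + (-4239 - 9*w) = -4293 - 9*w)
√(Z((S(3) - 156) - 15, 305) - 251922) = √((-4293 - 9*((0 - 156) - 15)) - 251922) = √((-4293 - 9*(-156 - 15)) - 251922) = √((-4293 - 9*(-171)) - 251922) = √((-4293 + 1539) - 251922) = √(-2754 - 251922) = √(-254676) = 2*I*√63669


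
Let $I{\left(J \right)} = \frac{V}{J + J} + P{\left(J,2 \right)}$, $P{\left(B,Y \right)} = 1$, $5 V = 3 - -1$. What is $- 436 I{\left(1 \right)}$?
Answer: $- \frac{3052}{5} \approx -610.4$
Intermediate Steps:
$V = \frac{4}{5}$ ($V = \frac{3 - -1}{5} = \frac{3 + 1}{5} = \frac{1}{5} \cdot 4 = \frac{4}{5} \approx 0.8$)
$I{\left(J \right)} = 1 + \frac{2}{5 J}$ ($I{\left(J \right)} = \frac{4}{5 \left(J + J\right)} + 1 = \frac{4}{5 \cdot 2 J} + 1 = \frac{4 \frac{1}{2 J}}{5} + 1 = \frac{2}{5 J} + 1 = 1 + \frac{2}{5 J}$)
$- 436 I{\left(1 \right)} = - 436 \frac{\frac{2}{5} + 1}{1} = - 436 \cdot 1 \cdot \frac{7}{5} = \left(-436\right) \frac{7}{5} = - \frac{3052}{5}$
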